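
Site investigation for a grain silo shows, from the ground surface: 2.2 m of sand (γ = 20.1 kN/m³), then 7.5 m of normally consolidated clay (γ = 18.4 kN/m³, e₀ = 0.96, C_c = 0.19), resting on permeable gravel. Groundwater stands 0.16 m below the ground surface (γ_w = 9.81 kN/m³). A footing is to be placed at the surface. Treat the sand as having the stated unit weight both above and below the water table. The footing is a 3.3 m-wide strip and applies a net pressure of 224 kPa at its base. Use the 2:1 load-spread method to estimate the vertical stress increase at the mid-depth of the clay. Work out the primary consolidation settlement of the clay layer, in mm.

Mid-depth of clay below the ground surface: z = 2.2 + 7.5/2 = 5.95 m.
Total vertical stress at mid-clay: σ_v = 20.1×2.2 + 18.4×3.75 = 113.22 kPa.
Pore pressure: u = 9.81×(5.95 − 0.16) = 56.8 kPa.
Initial effective stress: σ'_0 = σ_v − u = 113.22 − 56.8 = 56.42 kPa.
Stress increase at mid-clay by the 2:1 spreading method:
Δσ = qB/(B+z) = 224×3.3/(3.3+5.95) = 79.914 kPa
Final effective stress: σ'_f = σ'_0 + Δσ = 56.42 + 79.914 = 136.33 kPa.
Normally consolidated clay, so the full stress increment lies on the virgin compression line:
S_c = C_c·H/(1+e₀)·log₁₀(σ'_f/σ'_0) = 0.19×7.5/(1+0.96)×log₁₀(136.33/56.42)
    = 0.72704 × 0.38316 = 0.2786 m

S_c ≈ 279 mm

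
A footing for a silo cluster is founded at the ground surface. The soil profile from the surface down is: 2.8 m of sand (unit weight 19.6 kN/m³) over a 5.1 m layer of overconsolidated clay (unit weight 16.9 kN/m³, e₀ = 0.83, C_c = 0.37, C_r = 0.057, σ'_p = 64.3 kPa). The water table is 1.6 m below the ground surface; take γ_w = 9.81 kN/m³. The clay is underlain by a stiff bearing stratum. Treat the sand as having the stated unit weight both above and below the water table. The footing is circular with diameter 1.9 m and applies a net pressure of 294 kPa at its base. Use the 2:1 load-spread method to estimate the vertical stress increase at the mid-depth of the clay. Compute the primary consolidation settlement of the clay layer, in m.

Mid-depth of clay below the ground surface: z = 2.8 + 5.1/2 = 5.35 m.
Total vertical stress at mid-clay: σ_v = 19.6×2.8 + 16.9×2.55 = 97.975 kPa.
Pore pressure: u = 9.81×(5.35 − 1.6) = 36.788 kPa.
Initial effective stress: σ'_0 = σ_v − u = 97.975 − 36.788 = 61.187 kPa.
Stress increase at mid-clay by the 2:1 spreading method:
Δσ ≈ qD²/(D+z)² = 294×1.9²/(1.9+5.35)² = 20.192 kPa
Final effective stress: σ'_f = 61.187 + 20.192 = 81.379 kPa.
σ'_f = 81.379 > σ'_p = 64.3 kPa, so the stress path crosses the preconsolidation pressure — recompression up to σ'_p, then virgin compression beyond:
S_c = H/(1+e₀)·[C_r·log₁₀(σ'_p/σ'_0) + C_c·log₁₀(σ'_f/σ'_p)]
    = 5.1/1.83 × [0.057×log₁₀(64.3/61.187) + 0.37×log₁₀(81.379/64.3)]
    = 2.7869 × [0.0012285 + 0.037852] = 0.1089 m

S_c ≈ 0.109 m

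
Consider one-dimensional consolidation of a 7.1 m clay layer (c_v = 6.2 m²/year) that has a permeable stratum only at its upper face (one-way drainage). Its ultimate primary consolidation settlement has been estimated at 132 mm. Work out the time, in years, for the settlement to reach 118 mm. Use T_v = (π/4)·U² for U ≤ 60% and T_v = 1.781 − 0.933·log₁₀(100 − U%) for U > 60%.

t ≈ 6.7 years

Drainage path length: H_d = H = 7.1 m (single drainage).
U = S(t)/S_ult = 118/132 = 0.8939.
U > 60%: T_v = 1.781 − 0.933·log₁₀(100 − 89.394) = 0.82416.
t = T_v·H_d²/c_v = 0.82416×7.1²/6.2 = 6.701 years.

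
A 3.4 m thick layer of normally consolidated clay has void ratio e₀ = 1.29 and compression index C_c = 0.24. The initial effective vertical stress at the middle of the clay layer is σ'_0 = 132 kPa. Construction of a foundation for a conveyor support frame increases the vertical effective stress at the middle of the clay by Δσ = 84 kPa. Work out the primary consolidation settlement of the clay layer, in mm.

Final effective stress: σ'_f = σ'_0 + Δσ = 132 + 84 = 216 kPa.
Normally consolidated clay, so the full stress increment lies on the virgin compression line:
S_c = C_c·H/(1+e₀)·log₁₀(σ'_f/σ'_0) = 0.24×3.4/(1+1.29)×log₁₀(216/132)
    = 0.35633 × 0.21388 = 0.07621 m

S_c ≈ 76.2 mm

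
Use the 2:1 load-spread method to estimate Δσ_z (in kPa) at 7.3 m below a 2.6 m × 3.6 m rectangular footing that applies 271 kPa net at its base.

Δσ_z ≈ 23.5 kPa

By the 2:1 method the load spreads at 1 horizontal : 2 vertical, so at depth z the loaded area has grown by z in each plan dimension:
Δσ = qBL/((B+z)(L+z)) = 271×2.6×3.6/((2.6+7.3)(3.6+7.3)) = 23.506 kPa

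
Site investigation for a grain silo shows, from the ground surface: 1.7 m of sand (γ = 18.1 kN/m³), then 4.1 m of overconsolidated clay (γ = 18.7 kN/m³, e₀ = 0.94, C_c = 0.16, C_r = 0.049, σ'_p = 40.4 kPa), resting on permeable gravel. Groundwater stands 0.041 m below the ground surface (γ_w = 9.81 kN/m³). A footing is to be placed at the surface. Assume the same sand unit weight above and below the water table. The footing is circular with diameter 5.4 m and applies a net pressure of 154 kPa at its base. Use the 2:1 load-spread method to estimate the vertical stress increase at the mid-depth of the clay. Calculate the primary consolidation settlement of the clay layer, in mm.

Mid-depth of clay below the ground surface: z = 1.7 + 4.1/2 = 3.75 m.
Total vertical stress at mid-clay: σ_v = 18.1×1.7 + 18.7×2.05 = 69.105 kPa.
Pore pressure: u = 9.81×(3.75 − 0.041) = 36.385 kPa.
Initial effective stress: σ'_0 = σ_v − u = 69.105 − 36.385 = 32.72 kPa.
Stress increase at mid-clay by the 2:1 spreading method:
Δσ ≈ qD²/(D+z)² = 154×5.4²/(5.4+3.75)² = 53.637 kPa
Final effective stress: σ'_f = 32.72 + 53.637 = 86.357 kPa.
σ'_f = 86.357 > σ'_p = 40.4 kPa, so the stress path crosses the preconsolidation pressure — recompression up to σ'_p, then virgin compression beyond:
S_c = H/(1+e₀)·[C_r·log₁₀(σ'_p/σ'_0) + C_c·log₁₀(σ'_f/σ'_p)]
    = 4.1/1.94 × [0.049×log₁₀(40.4/32.72) + 0.16×log₁₀(86.357/40.4)]
    = 2.1134 × [0.0044868 + 0.052787] = 0.121 m

S_c ≈ 121 mm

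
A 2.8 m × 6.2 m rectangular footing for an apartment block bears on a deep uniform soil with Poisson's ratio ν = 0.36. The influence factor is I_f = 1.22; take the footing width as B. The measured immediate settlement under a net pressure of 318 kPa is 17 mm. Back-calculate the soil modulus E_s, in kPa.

E_s ≈ 55600 kPa

S_e = q·B·(1−ν²)/E_s · I_f  ⇒  E_s = q·B·(1−ν²)·I_f / S_e.
E_s = 318 × 2.8 × 0.8704 × 1.22 / 0.017 = 55620 kPa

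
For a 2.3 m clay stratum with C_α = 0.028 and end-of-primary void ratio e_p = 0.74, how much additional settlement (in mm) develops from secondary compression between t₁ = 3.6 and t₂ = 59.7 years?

S_s ≈ 45.1 mm

Secondary compression: S_s = C_α·H/(1+e_p)·log₁₀(t₂/t₁)
S_s = 0.028×2.3/(1+0.74)×log₁₀(59.7/3.6)
    = 0.03701 × 1.22 = 0.04514 m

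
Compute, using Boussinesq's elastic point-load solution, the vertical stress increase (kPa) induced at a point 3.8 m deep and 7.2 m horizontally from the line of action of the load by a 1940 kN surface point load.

Δσ_z ≈ 1.42 kPa

Boussinesq vertical stress below a point load on an elastic half-space:
Δσ_z = 3P/(2πz²) · [1 + (r/z)²]^(−5/2)
r/z = 7.2/3.8 = 1.8947; [1+(r/z)²]^(−5/2) = 0.022154.
Δσ_z = 3×1940/(2π×3.8²) × 0.022154 = 64.147 × 0.022154 = 1.421 kPa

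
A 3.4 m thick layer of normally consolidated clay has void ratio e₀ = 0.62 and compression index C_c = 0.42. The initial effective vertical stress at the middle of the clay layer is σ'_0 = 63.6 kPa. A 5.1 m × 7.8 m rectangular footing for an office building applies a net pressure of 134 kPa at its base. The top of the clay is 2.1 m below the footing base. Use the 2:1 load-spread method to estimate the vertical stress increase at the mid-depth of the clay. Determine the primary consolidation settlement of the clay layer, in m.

S_c ≈ 0.228 m

Mid-depth of clay below the footing base: z = 2.1 + 3.4/2 = 3.8 m.
Stress increase at mid-clay by the 2:1 spreading method:
Δσ = qBL/((B+z)(L+z)) = 134×5.1×7.8/((5.1+3.8)(7.8+3.8)) = 51.632 kPa
Final effective stress: σ'_f = σ'_0 + Δσ = 63.6 + 51.632 = 115.23 kPa.
Normally consolidated clay, so the full stress increment lies on the virgin compression line:
S_c = C_c·H/(1+e₀)·log₁₀(σ'_f/σ'_0) = 0.42×3.4/(1+0.62)×log₁₀(115.23/63.6)
    = 0.88148 × 0.25811 = 0.2275 m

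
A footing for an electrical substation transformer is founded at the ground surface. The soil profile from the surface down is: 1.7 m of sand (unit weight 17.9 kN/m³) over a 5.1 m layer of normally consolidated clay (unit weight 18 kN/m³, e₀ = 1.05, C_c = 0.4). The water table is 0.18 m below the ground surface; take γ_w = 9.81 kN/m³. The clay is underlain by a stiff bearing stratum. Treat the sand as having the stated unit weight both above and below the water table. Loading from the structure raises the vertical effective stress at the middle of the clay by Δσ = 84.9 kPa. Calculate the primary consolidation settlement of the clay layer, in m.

S_c ≈ 0.52 m

Mid-depth of clay below the ground surface: z = 1.7 + 5.1/2 = 4.25 m.
Total vertical stress at mid-clay: σ_v = 17.9×1.7 + 18×2.55 = 76.33 kPa.
Pore pressure: u = 9.81×(4.25 − 0.18) = 39.927 kPa.
Initial effective stress: σ'_0 = σ_v − u = 76.33 − 39.927 = 36.403 kPa.
Final effective stress: σ'_f = σ'_0 + Δσ = 36.403 + 84.9 = 121.3 kPa.
Normally consolidated clay, so the full stress increment lies on the virgin compression line:
S_c = C_c·H/(1+e₀)·log₁₀(σ'_f/σ'_0) = 0.4×5.1/(1+1.05)×log₁₀(121.3/36.403)
    = 0.99512 × 0.52272 = 0.5202 m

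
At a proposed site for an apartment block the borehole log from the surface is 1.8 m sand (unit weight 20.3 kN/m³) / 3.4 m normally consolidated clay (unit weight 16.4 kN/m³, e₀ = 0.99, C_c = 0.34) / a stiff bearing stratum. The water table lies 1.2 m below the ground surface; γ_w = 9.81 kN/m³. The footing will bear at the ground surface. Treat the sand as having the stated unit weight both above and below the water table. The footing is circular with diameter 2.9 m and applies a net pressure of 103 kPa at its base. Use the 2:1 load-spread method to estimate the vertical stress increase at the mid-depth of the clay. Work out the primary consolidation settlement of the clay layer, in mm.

S_c ≈ 103 mm

Mid-depth of clay below the ground surface: z = 1.8 + 3.4/2 = 3.5 m.
Total vertical stress at mid-clay: σ_v = 20.3×1.8 + 16.4×1.7 = 64.42 kPa.
Pore pressure: u = 9.81×(3.5 − 1.2) = 22.563 kPa.
Initial effective stress: σ'_0 = σ_v − u = 64.42 − 22.563 = 41.857 kPa.
Stress increase at mid-clay by the 2:1 spreading method:
Δσ ≈ qD²/(D+z)² = 103×2.9²/(2.9+3.5)² = 21.148 kPa
Final effective stress: σ'_f = σ'_0 + Δσ = 41.857 + 21.148 = 63.005 kPa.
Normally consolidated clay, so the full stress increment lies on the virgin compression line:
S_c = C_c·H/(1+e₀)·log₁₀(σ'_f/σ'_0) = 0.34×3.4/(1+0.99)×log₁₀(63.005/41.857)
    = 0.5809 × 0.17761 = 0.1032 m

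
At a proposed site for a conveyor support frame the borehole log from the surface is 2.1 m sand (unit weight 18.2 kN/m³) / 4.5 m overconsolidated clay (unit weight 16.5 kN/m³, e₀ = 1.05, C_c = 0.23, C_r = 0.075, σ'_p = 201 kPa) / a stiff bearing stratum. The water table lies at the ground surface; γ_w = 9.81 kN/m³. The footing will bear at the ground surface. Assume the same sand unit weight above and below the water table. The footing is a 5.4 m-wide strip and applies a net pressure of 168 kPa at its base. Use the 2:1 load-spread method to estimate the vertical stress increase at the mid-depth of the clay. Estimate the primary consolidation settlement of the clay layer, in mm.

Mid-depth of clay below the ground surface: z = 2.1 + 4.5/2 = 4.35 m.
Total vertical stress at mid-clay: σ_v = 18.2×2.1 + 16.5×2.25 = 75.345 kPa.
Pore pressure: u = 9.81×(4.35 − 0) = 42.673 kPa.
Initial effective stress: σ'_0 = σ_v − u = 75.345 − 42.673 = 32.672 kPa.
Stress increase at mid-clay by the 2:1 spreading method:
Δσ = qB/(B+z) = 168×5.4/(5.4+4.35) = 93.046 kPa
Final effective stress: σ'_f = 32.672 + 93.046 = 125.72 kPa.
σ'_f = 125.72 ≤ σ'_p = 201 kPa, so the clay remains overconsolidated and only the recompression index applies:
S_c = C_r·H/(1+e₀)·log₁₀(σ'_f/σ'_0) = 0.075×4.5/2.05×log₁₀(125.72/32.672)
    = 0.16463 × 0.58523 = 0.09635 m

S_c ≈ 96.3 mm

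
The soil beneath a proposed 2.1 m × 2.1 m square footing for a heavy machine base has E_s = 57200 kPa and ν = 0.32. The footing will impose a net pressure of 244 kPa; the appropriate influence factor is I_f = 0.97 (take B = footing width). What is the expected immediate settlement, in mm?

Immediate (elastic) settlement: S_e = q·B·(1−ν²)/E_s · I_f.
S_e = 244 × 2.1 × (1 − 0.32²) / 57200 × 0.97
    = 244 × 2.1 × 0.8976 / 57200 × 0.97
    = 0.0078 m = 7.8 mm

S_e ≈ 7.8 mm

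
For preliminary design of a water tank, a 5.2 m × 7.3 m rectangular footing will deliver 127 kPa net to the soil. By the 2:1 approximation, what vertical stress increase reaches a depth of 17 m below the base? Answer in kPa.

By the 2:1 method the load spreads at 1 horizontal : 2 vertical, so at depth z the loaded area has grown by z in each plan dimension:
Δσ = qBL/((B+z)(L+z)) = 127×5.2×7.3/((5.2+17)(7.3+17)) = 8.9366 kPa

Δσ_z ≈ 8.94 kPa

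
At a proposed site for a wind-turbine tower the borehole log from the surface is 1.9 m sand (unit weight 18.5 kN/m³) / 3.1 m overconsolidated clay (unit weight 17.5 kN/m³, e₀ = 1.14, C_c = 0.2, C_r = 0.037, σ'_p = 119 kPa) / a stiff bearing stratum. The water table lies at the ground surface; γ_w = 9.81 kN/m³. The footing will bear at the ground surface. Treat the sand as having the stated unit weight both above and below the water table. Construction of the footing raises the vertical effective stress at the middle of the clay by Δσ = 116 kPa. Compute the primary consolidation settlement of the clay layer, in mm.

S_c ≈ 57.7 mm

Mid-depth of clay below the ground surface: z = 1.9 + 3.1/2 = 3.45 m.
Total vertical stress at mid-clay: σ_v = 18.5×1.9 + 17.5×1.55 = 62.275 kPa.
Pore pressure: u = 9.81×(3.45 − 0) = 33.845 kPa.
Initial effective stress: σ'_0 = σ_v − u = 62.275 − 33.845 = 28.43 kPa.
Final effective stress: σ'_f = 28.43 + 116 = 144.43 kPa.
σ'_f = 144.43 > σ'_p = 119 kPa, so the stress path crosses the preconsolidation pressure — recompression up to σ'_p, then virgin compression beyond:
S_c = H/(1+e₀)·[C_r·log₁₀(σ'_p/σ'_0) + C_c·log₁₀(σ'_f/σ'_p)]
    = 3.1/2.14 × [0.037×log₁₀(119/28.43) + 0.2×log₁₀(144.43/119)]
    = 1.4486 × [0.023005 + 0.016822] = 0.05769 m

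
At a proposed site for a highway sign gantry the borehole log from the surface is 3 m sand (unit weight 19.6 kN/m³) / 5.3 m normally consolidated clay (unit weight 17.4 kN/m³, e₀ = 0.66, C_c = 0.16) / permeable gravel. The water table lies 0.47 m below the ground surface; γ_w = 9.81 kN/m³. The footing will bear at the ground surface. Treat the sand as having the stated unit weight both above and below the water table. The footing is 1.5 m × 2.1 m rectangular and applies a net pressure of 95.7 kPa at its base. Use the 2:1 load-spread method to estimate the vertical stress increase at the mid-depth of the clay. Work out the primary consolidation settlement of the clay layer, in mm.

S_c ≈ 21.3 mm

Mid-depth of clay below the ground surface: z = 3 + 5.3/2 = 5.65 m.
Total vertical stress at mid-clay: σ_v = 19.6×3 + 17.4×2.65 = 104.91 kPa.
Pore pressure: u = 9.81×(5.65 − 0.47) = 50.816 kPa.
Initial effective stress: σ'_0 = σ_v − u = 104.91 − 50.816 = 54.094 kPa.
Stress increase at mid-clay by the 2:1 spreading method:
Δσ = qBL/((B+z)(L+z)) = 95.7×1.5×2.1/((1.5+5.65)(2.1+5.65)) = 5.4402 kPa
Final effective stress: σ'_f = σ'_0 + Δσ = 54.094 + 5.4402 = 59.534 kPa.
Normally consolidated clay, so the full stress increment lies on the virgin compression line:
S_c = C_c·H/(1+e₀)·log₁₀(σ'_f/σ'_0) = 0.16×5.3/(1+0.66)×log₁₀(59.534/54.094)
    = 0.51084 × 0.041616 = 0.02126 m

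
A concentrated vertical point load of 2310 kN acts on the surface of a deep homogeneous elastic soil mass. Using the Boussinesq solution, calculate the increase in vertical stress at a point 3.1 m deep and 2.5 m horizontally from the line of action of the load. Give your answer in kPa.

Δσ_z ≈ 32.8 kPa

Boussinesq vertical stress below a point load on an elastic half-space:
Δσ_z = 3P/(2πz²) · [1 + (r/z)²]^(−5/2)
r/z = 2.5/3.1 = 0.80645; [1+(r/z)²]^(−5/2) = 0.28579.
Δσ_z = 3×2310/(2π×3.1²) × 0.28579 = 114.77 × 0.28579 = 32.8 kPa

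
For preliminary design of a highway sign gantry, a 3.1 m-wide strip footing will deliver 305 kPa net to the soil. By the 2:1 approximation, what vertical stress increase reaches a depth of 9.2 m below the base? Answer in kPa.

By the 2:1 method the load spreads at 1 horizontal : 2 vertical, so at depth z the loaded area has grown by z in each plan dimension:
Δσ = qB/(B+z) = 305×3.1/(3.1+9.2) = 76.87 kPa

Δσ_z ≈ 76.9 kPa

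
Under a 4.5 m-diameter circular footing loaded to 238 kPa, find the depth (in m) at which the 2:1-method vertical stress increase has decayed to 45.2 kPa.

z ≈ 5.83 m

2:1 spreading — at depth z the loaded area has grown by z in each plan dimension:
qD²/(D+z)² = Δσ_z ⇒ z = D(√(q/Δσ_z) − 1) = 4.5×(√(238/45.2) − 1) = 5.826 m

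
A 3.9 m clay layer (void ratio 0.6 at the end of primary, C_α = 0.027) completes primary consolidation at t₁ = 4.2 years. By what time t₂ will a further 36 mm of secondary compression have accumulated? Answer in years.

t₂ ≈ 14.8 years

S_s = C_α·H/(1+e_p)·log₁₀(t₂/t₁) ⇒ log₁₀(t₂/t₁) = S_s·(1+e_p)/(C_α·H).
log₁₀(t₂/t₁) = 0.036 × (1+0.6) / (0.027×3.9) = 0.547
t₂ = t₁ × 10^0.547 = 4.2 × 3.524 = 14.8 years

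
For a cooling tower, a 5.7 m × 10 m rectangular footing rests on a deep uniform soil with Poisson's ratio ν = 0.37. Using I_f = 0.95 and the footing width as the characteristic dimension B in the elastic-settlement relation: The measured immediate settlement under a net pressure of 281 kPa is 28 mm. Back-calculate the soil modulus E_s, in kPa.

S_e = q·B·(1−ν²)/E_s · I_f  ⇒  E_s = q·B·(1−ν²)·I_f / S_e.
E_s = 281 × 5.7 × 0.8631 × 0.95 / 0.028 = 46900 kPa

E_s ≈ 46900 kPa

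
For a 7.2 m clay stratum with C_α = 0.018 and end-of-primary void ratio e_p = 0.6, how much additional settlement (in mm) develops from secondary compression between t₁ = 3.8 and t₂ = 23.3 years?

Secondary compression: S_s = C_α·H/(1+e_p)·log₁₀(t₂/t₁)
S_s = 0.018×7.2/(1+0.6)×log₁₀(23.3/3.8)
    = 0.081 × 0.7876 = 0.06379 m

S_s ≈ 63.8 mm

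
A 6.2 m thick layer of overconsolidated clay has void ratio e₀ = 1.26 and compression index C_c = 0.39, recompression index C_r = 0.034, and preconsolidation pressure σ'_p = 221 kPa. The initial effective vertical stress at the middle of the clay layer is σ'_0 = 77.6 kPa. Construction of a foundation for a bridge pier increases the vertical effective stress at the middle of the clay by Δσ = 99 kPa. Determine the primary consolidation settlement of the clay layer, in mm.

S_c ≈ 33.3 mm

Final effective stress: σ'_f = 77.6 + 99 = 176.6 kPa.
σ'_f = 176.6 ≤ σ'_p = 221 kPa, so the clay remains overconsolidated and only the recompression index applies:
S_c = C_r·H/(1+e₀)·log₁₀(σ'_f/σ'_0) = 0.034×6.2/2.26×log₁₀(176.6/77.6)
    = 0.093276 × 0.35713 = 0.03331 m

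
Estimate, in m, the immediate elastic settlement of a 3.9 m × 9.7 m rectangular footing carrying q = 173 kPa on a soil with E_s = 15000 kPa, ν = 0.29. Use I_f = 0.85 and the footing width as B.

Immediate (elastic) settlement: S_e = q·B·(1−ν²)/E_s · I_f.
S_e = 173 × 3.9 × (1 − 0.29²) / 15000 × 0.85
    = 173 × 3.9 × 0.9159 / 15000 × 0.85
    = 0.03502 m

S_e ≈ 0.035 m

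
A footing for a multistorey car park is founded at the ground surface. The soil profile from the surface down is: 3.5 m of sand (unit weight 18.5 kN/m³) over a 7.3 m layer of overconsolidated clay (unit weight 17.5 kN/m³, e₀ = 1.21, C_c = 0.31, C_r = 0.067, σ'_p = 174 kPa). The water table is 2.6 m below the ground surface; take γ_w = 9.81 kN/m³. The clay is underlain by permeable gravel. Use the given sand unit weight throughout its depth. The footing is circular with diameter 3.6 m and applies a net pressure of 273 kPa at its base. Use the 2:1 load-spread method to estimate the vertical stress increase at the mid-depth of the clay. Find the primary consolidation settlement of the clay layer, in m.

S_c ≈ 0.0299 m

Mid-depth of clay below the ground surface: z = 3.5 + 7.3/2 = 7.15 m.
Total vertical stress at mid-clay: σ_v = 18.5×3.5 + 17.5×3.65 = 128.62 kPa.
Pore pressure: u = 9.81×(7.15 − 2.6) = 44.636 kPa.
Initial effective stress: σ'_0 = σ_v − u = 128.62 − 44.636 = 83.984 kPa.
Stress increase at mid-clay by the 2:1 spreading method:
Δσ ≈ qD²/(D+z)² = 273×3.6²/(3.6+7.15)² = 30.616 kPa
Final effective stress: σ'_f = 83.984 + 30.616 = 114.6 kPa.
σ'_f = 114.6 ≤ σ'_p = 174 kPa, so the clay remains overconsolidated and only the recompression index applies:
S_c = C_r·H/(1+e₀)·log₁₀(σ'_f/σ'_0) = 0.067×7.3/2.21×log₁₀(114.6/83.984)
    = 0.22131 × 0.13499 = 0.02988 m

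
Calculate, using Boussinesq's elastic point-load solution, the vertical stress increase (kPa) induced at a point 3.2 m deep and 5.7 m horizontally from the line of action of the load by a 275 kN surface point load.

Δσ_z ≈ 0.361 kPa

Boussinesq vertical stress below a point load on an elastic half-space:
Δσ_z = 3P/(2πz²) · [1 + (r/z)²]^(−5/2)
r/z = 5.7/3.2 = 1.7812; [1+(r/z)²]^(−5/2) = 0.028114.
Δσ_z = 3×275/(2π×3.2²) × 0.028114 = 12.823 × 0.028114 = 0.3605 kPa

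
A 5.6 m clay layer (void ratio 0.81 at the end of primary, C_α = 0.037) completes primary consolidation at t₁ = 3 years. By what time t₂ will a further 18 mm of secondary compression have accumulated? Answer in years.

S_s = C_α·H/(1+e_p)·log₁₀(t₂/t₁) ⇒ log₁₀(t₂/t₁) = S_s·(1+e_p)/(C_α·H).
log₁₀(t₂/t₁) = 0.018 × (1+0.81) / (0.037×5.6) = 0.1572
t₂ = t₁ × 10^0.1572 = 3 × 1.436 = 4.309 years

t₂ ≈ 4.31 years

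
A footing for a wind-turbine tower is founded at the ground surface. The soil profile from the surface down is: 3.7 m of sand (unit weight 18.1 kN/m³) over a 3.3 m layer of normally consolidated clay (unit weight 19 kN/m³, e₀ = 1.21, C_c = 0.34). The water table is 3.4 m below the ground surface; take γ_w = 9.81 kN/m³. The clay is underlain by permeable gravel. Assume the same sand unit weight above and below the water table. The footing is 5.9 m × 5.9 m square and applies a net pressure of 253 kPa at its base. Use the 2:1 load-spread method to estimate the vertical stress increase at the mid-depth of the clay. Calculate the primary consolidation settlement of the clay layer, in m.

Mid-depth of clay below the ground surface: z = 3.7 + 3.3/2 = 5.35 m.
Total vertical stress at mid-clay: σ_v = 18.1×3.7 + 19×1.65 = 98.32 kPa.
Pore pressure: u = 9.81×(5.35 − 3.4) = 19.13 kPa.
Initial effective stress: σ'_0 = σ_v − u = 98.32 − 19.13 = 79.19 kPa.
Stress increase at mid-clay by the 2:1 spreading method:
Δσ = qBL/((B+z)(L+z)) = 253×5.9×5.9/((5.9+5.35)(5.9+5.35)) = 69.586 kPa
Final effective stress: σ'_f = σ'_0 + Δσ = 79.19 + 69.586 = 148.78 kPa.
Normally consolidated clay, so the full stress increment lies on the virgin compression line:
S_c = C_c·H/(1+e₀)·log₁₀(σ'_f/σ'_0) = 0.34×3.3/(1+1.21)×log₁₀(148.78/79.19)
    = 0.50769 × 0.27387 = 0.139 m

S_c ≈ 0.139 m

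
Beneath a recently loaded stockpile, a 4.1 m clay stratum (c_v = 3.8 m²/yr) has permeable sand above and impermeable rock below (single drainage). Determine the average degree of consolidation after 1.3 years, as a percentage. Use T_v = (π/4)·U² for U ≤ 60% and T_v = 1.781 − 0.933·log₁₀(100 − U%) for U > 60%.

U ≈ 60.7 %

Drainage path length: H_d = H = 4.1 m (single drainage).
T_v = c_v·t/H_d² = 3.8×1.3/4.1² = 0.29387.
T_v = 0.29387 corresponds to the U > 60% branch:
U = 1 − 10^((1.781 − T_v)/0.933)/100 = 0.6074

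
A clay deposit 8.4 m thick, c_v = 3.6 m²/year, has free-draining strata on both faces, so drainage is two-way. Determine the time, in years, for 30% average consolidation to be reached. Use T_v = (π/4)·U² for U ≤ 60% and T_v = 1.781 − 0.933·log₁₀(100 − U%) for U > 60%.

Drainage path length: H_d = H/2 = 4.2 m (double drainage).
U ≤ 60%: T_v = (π/4)·U² = (π/4)×0.3² = 0.070686.
t = T_v·H_d²/c_v = 0.070686×4.2²/3.6 = 0.3464 years.

t ≈ 0.346 years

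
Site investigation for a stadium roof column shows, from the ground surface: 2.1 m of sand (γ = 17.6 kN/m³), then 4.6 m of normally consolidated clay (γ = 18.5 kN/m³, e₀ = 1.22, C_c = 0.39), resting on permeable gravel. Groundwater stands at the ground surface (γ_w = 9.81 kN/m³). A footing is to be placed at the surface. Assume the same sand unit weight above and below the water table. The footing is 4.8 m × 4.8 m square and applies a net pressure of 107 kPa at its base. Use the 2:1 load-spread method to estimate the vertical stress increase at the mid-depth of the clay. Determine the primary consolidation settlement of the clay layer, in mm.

Mid-depth of clay below the ground surface: z = 2.1 + 4.6/2 = 4.4 m.
Total vertical stress at mid-clay: σ_v = 17.6×2.1 + 18.5×2.3 = 79.51 kPa.
Pore pressure: u = 9.81×(4.4 − 0) = 43.164 kPa.
Initial effective stress: σ'_0 = σ_v − u = 79.51 − 43.164 = 36.346 kPa.
Stress increase at mid-clay by the 2:1 spreading method:
Δσ = qBL/((B+z)(L+z)) = 107×4.8×4.8/((4.8+4.4)(4.8+4.4)) = 29.127 kPa
Final effective stress: σ'_f = σ'_0 + Δσ = 36.346 + 29.127 = 65.473 kPa.
Normally consolidated clay, so the full stress increment lies on the virgin compression line:
S_c = C_c·H/(1+e₀)·log₁₀(σ'_f/σ'_0) = 0.39×4.6/(1+1.22)×log₁₀(65.473/36.346)
    = 0.80811 × 0.25561 = 0.2066 m

S_c ≈ 207 mm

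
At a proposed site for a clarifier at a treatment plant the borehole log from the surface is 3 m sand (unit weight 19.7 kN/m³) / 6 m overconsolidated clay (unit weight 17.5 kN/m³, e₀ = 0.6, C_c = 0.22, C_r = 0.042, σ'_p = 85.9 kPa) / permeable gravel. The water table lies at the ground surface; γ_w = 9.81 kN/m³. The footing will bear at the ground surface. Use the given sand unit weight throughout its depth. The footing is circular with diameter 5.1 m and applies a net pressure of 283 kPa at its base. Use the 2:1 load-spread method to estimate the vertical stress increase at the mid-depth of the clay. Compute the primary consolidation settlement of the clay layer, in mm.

S_c ≈ 130 mm

Mid-depth of clay below the ground surface: z = 3 + 6/2 = 6 m.
Total vertical stress at mid-clay: σ_v = 19.7×3 + 17.5×3 = 111.6 kPa.
Pore pressure: u = 9.81×(6 − 0) = 58.86 kPa.
Initial effective stress: σ'_0 = σ_v − u = 111.6 − 58.86 = 52.74 kPa.
Stress increase at mid-clay by the 2:1 spreading method:
Δσ ≈ qD²/(D+z)² = 283×5.1²/(5.1+6)² = 59.742 kPa
Final effective stress: σ'_f = 52.74 + 59.742 = 112.48 kPa.
σ'_f = 112.48 > σ'_p = 85.9 kPa, so the stress path crosses the preconsolidation pressure — recompression up to σ'_p, then virgin compression beyond:
S_c = H/(1+e₀)·[C_r·log₁₀(σ'_p/σ'_0) + C_c·log₁₀(σ'_f/σ'_p)]
    = 6/1.6 × [0.042×log₁₀(85.9/52.74) + 0.22×log₁₀(112.48/85.9)]
    = 3.75 × [0.0088978 + 0.025758] = 0.13 m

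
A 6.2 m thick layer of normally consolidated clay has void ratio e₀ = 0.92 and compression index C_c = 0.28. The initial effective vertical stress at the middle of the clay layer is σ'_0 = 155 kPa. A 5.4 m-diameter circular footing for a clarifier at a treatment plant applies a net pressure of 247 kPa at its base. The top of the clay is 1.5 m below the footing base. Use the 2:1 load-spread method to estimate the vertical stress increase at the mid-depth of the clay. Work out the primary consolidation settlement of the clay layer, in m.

S_c ≈ 0.15 m

Mid-depth of clay below the footing base: z = 1.5 + 6.2/2 = 4.6 m.
Stress increase at mid-clay by the 2:1 spreading method:
Δσ ≈ qD²/(D+z)² = 247×5.4²/(5.4+4.6)² = 72.025 kPa
Final effective stress: σ'_f = σ'_0 + Δσ = 155 + 72.025 = 227.03 kPa.
Normally consolidated clay, so the full stress increment lies on the virgin compression line:
S_c = C_c·H/(1+e₀)·log₁₀(σ'_f/σ'_0) = 0.28×6.2/(1+0.92)×log₁₀(227.03/155)
    = 0.90417 × 0.16575 = 0.1499 m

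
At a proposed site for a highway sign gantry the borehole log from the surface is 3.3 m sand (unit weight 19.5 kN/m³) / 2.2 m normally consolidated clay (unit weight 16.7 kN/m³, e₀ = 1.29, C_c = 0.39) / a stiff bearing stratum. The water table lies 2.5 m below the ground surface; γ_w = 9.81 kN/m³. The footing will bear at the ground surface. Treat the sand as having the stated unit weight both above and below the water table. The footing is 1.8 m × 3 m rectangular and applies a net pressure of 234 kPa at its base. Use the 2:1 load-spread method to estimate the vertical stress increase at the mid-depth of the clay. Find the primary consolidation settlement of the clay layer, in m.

S_c ≈ 0.0582 m

Mid-depth of clay below the ground surface: z = 3.3 + 2.2/2 = 4.4 m.
Total vertical stress at mid-clay: σ_v = 19.5×3.3 + 16.7×1.1 = 82.72 kPa.
Pore pressure: u = 9.81×(4.4 − 2.5) = 18.639 kPa.
Initial effective stress: σ'_0 = σ_v − u = 82.72 − 18.639 = 64.081 kPa.
Stress increase at mid-clay by the 2:1 spreading method:
Δσ = qBL/((B+z)(L+z)) = 234×1.8×3/((1.8+4.4)(3+4.4)) = 27.541 kPa
Final effective stress: σ'_f = σ'_0 + Δσ = 64.081 + 27.541 = 91.622 kPa.
Normally consolidated clay, so the full stress increment lies on the virgin compression line:
S_c = C_c·H/(1+e₀)·log₁₀(σ'_f/σ'_0) = 0.39×2.2/(1+1.29)×log₁₀(91.622/64.081)
    = 0.37467 × 0.15527 = 0.05818 m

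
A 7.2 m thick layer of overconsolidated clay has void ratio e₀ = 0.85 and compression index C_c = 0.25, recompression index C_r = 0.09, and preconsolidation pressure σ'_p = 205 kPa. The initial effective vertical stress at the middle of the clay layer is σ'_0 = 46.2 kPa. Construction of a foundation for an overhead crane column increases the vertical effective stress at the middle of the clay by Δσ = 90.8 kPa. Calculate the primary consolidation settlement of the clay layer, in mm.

S_c ≈ 165 mm

Final effective stress: σ'_f = 46.2 + 90.8 = 137 kPa.
σ'_f = 137 ≤ σ'_p = 205 kPa, so the clay remains overconsolidated and only the recompression index applies:
S_c = C_r·H/(1+e₀)·log₁₀(σ'_f/σ'_0) = 0.09×7.2/1.85×log₁₀(137/46.2)
    = 0.35027 × 0.47208 = 0.1654 m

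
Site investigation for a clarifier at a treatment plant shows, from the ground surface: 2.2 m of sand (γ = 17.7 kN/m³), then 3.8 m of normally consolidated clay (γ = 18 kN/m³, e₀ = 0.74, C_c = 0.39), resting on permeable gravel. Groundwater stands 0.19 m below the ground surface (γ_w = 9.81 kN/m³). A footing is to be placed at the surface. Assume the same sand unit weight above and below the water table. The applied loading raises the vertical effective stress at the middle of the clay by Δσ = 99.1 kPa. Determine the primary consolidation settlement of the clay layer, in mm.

S_c ≈ 499 mm

Mid-depth of clay below the ground surface: z = 2.2 + 3.8/2 = 4.1 m.
Total vertical stress at mid-clay: σ_v = 17.7×2.2 + 18×1.9 = 73.14 kPa.
Pore pressure: u = 9.81×(4.1 − 0.19) = 38.357 kPa.
Initial effective stress: σ'_0 = σ_v − u = 73.14 − 38.357 = 34.783 kPa.
Final effective stress: σ'_f = σ'_0 + Δσ = 34.783 + 99.1 = 133.88 kPa.
Normally consolidated clay, so the full stress increment lies on the virgin compression line:
S_c = C_c·H/(1+e₀)·log₁₀(σ'_f/σ'_0) = 0.39×3.8/(1+0.74)×log₁₀(133.88/34.783)
    = 0.85172 × 0.58535 = 0.4986 m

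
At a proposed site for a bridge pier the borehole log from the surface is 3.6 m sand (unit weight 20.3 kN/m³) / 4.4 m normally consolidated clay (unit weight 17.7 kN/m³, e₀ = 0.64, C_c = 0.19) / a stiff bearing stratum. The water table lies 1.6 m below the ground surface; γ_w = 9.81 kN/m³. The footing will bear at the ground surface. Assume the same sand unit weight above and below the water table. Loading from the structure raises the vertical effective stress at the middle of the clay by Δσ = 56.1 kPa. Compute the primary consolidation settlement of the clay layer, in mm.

S_c ≈ 129 mm

Mid-depth of clay below the ground surface: z = 3.6 + 4.4/2 = 5.8 m.
Total vertical stress at mid-clay: σ_v = 20.3×3.6 + 17.7×2.2 = 112.02 kPa.
Pore pressure: u = 9.81×(5.8 − 1.6) = 41.202 kPa.
Initial effective stress: σ'_0 = σ_v − u = 112.02 − 41.202 = 70.818 kPa.
Final effective stress: σ'_f = σ'_0 + Δσ = 70.818 + 56.1 = 126.92 kPa.
Normally consolidated clay, so the full stress increment lies on the virgin compression line:
S_c = C_c·H/(1+e₀)·log₁₀(σ'_f/σ'_0) = 0.19×4.4/(1+0.64)×log₁₀(126.92/70.818)
    = 0.50976 × 0.25339 = 0.1292 m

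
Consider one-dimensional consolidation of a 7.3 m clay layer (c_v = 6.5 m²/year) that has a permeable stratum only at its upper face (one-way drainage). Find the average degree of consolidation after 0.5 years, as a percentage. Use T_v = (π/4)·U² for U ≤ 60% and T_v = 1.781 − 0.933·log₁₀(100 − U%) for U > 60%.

U ≈ 27.9 %

Drainage path length: H_d = H = 7.3 m (single drainage).
T_v = c_v·t/H_d² = 6.5×0.5/7.3² = 0.060987.
T_v = 0.060987 corresponds to the U ≤ 60% branch:
U = √(4T_v/π) = 0.2787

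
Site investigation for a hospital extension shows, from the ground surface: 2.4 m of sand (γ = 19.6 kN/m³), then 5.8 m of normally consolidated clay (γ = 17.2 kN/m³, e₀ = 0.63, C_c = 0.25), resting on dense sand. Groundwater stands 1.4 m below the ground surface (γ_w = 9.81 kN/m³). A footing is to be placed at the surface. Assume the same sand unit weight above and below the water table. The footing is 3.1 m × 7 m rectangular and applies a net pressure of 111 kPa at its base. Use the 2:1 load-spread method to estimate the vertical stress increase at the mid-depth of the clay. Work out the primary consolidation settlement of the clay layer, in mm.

S_c ≈ 129 mm

Mid-depth of clay below the ground surface: z = 2.4 + 5.8/2 = 5.3 m.
Total vertical stress at mid-clay: σ_v = 19.6×2.4 + 17.2×2.9 = 96.92 kPa.
Pore pressure: u = 9.81×(5.3 − 1.4) = 38.259 kPa.
Initial effective stress: σ'_0 = σ_v − u = 96.92 − 38.259 = 58.661 kPa.
Stress increase at mid-clay by the 2:1 spreading method:
Δσ = qBL/((B+z)(L+z)) = 111×3.1×7/((3.1+5.3)(7+5.3)) = 23.313 kPa
Final effective stress: σ'_f = σ'_0 + Δσ = 58.661 + 23.313 = 81.974 kPa.
Normally consolidated clay, so the full stress increment lies on the virgin compression line:
S_c = C_c·H/(1+e₀)·log₁₀(σ'_f/σ'_0) = 0.25×5.8/(1+0.63)×log₁₀(81.974/58.661)
    = 0.88957 × 0.14533 = 0.1293 m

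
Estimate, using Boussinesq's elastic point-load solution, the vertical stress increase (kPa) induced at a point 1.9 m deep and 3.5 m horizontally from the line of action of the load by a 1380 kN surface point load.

Δσ_z ≈ 4.51 kPa

Boussinesq vertical stress below a point load on an elastic half-space:
Δσ_z = 3P/(2πz²) · [1 + (r/z)²]^(−5/2)
r/z = 3.5/1.9 = 1.8421; [1+(r/z)²]^(−5/2) = 0.024718.
Δσ_z = 3×1380/(2π×1.9²) × 0.024718 = 182.52 × 0.024718 = 4.512 kPa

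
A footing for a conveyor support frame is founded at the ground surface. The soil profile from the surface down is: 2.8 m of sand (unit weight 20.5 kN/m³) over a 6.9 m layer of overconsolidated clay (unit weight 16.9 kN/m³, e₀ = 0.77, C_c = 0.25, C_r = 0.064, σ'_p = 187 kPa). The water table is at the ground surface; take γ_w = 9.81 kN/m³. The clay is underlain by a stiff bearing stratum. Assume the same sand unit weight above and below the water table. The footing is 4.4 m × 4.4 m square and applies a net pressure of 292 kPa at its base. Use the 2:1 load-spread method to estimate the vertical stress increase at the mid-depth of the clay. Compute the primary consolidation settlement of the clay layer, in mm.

S_c ≈ 70.5 mm

Mid-depth of clay below the ground surface: z = 2.8 + 6.9/2 = 6.25 m.
Total vertical stress at mid-clay: σ_v = 20.5×2.8 + 16.9×3.45 = 115.7 kPa.
Pore pressure: u = 9.81×(6.25 − 0) = 61.312 kPa.
Initial effective stress: σ'_0 = σ_v − u = 115.7 − 61.312 = 54.388 kPa.
Stress increase at mid-clay by the 2:1 spreading method:
Δσ = qBL/((B+z)(L+z)) = 292×4.4×4.4/((4.4+6.25)(4.4+6.25)) = 49.841 kPa
Final effective stress: σ'_f = 54.388 + 49.841 = 104.23 kPa.
σ'_f = 104.23 ≤ σ'_p = 187 kPa, so the clay remains overconsolidated and only the recompression index applies:
S_c = C_r·H/(1+e₀)·log₁₀(σ'_f/σ'_0) = 0.064×6.9/1.77×log₁₀(104.23/54.388)
    = 0.24949 × 0.28249 = 0.07048 m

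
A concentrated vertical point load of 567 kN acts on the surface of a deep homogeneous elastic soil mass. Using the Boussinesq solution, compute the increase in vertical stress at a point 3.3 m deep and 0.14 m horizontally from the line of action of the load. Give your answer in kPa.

Boussinesq vertical stress below a point load on an elastic half-space:
Δσ_z = 3P/(2πz²) · [1 + (r/z)²]^(−5/2)
r/z = 0.14/3.3 = 0.042424; [1+(r/z)²]^(−5/2) = 0.99551.
Δσ_z = 3×567/(2π×3.3²) × 0.99551 = 24.86 × 0.99551 = 24.75 kPa

Δσ_z ≈ 24.7 kPa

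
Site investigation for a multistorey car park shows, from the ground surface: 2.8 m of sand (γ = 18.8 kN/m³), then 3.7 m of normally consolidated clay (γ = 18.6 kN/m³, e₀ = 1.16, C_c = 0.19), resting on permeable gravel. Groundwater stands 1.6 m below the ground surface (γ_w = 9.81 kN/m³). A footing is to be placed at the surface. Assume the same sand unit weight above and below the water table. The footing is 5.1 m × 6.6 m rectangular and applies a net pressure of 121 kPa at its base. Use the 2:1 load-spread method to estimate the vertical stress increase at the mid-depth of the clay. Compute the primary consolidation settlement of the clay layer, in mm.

S_c ≈ 70.8 mm

Mid-depth of clay below the ground surface: z = 2.8 + 3.7/2 = 4.65 m.
Total vertical stress at mid-clay: σ_v = 18.8×2.8 + 18.6×1.85 = 87.05 kPa.
Pore pressure: u = 9.81×(4.65 − 1.6) = 29.921 kPa.
Initial effective stress: σ'_0 = σ_v − u = 87.05 − 29.921 = 57.129 kPa.
Stress increase at mid-clay by the 2:1 spreading method:
Δσ = qBL/((B+z)(L+z)) = 121×5.1×6.6/((5.1+4.65)(6.6+4.65)) = 37.131 kPa
Final effective stress: σ'_f = σ'_0 + Δσ = 57.129 + 37.131 = 94.26 kPa.
Normally consolidated clay, so the full stress increment lies on the virgin compression line:
S_c = C_c·H/(1+e₀)·log₁₀(σ'_f/σ'_0) = 0.19×3.7/(1+1.16)×log₁₀(94.26/57.129)
    = 0.32546 × 0.21747 = 0.07078 m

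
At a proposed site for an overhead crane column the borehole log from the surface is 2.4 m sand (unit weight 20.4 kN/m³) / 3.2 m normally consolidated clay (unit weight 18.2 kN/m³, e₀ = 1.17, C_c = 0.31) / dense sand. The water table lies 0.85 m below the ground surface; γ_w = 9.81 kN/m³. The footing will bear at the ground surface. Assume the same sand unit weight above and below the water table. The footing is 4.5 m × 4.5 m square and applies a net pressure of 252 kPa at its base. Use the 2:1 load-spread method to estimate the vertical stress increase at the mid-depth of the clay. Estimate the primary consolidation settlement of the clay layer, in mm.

Mid-depth of clay below the ground surface: z = 2.4 + 3.2/2 = 4 m.
Total vertical stress at mid-clay: σ_v = 20.4×2.4 + 18.2×1.6 = 78.08 kPa.
Pore pressure: u = 9.81×(4 − 0.85) = 30.902 kPa.
Initial effective stress: σ'_0 = σ_v − u = 78.08 − 30.902 = 47.178 kPa.
Stress increase at mid-clay by the 2:1 spreading method:
Δσ = qBL/((B+z)(L+z)) = 252×4.5×4.5/((4.5+4)(4.5+4)) = 70.63 kPa
Final effective stress: σ'_f = σ'_0 + Δσ = 47.178 + 70.63 = 117.81 kPa.
Normally consolidated clay, so the full stress increment lies on the virgin compression line:
S_c = C_c·H/(1+e₀)·log₁₀(σ'_f/σ'_0) = 0.31×3.2/(1+1.17)×log₁₀(117.81/47.178)
    = 0.45714 × 0.39744 = 0.1817 m

S_c ≈ 182 mm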